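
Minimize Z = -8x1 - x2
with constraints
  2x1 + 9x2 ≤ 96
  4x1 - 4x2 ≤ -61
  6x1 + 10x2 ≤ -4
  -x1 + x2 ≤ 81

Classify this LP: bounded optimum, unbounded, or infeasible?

Feasible corners and Z = -8x1 - x2:
  (-498/17, 292/17) → Z = 3692/17
  (-633/11, 258/11) → Z = 4806/11
  (-313/32, 175/32) → Z = 2329/32
The feasible region has finitely many vertices and no improving ray; the minimum is 2329/32 at (-313/32, 175/32).

bounded optimum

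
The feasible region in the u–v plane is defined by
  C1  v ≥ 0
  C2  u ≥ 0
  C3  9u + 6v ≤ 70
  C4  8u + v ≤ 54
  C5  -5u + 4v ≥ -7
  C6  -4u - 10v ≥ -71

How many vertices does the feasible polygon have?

Intersecting each pair of boundary lines and keeping only the points that satisfy every inequality leaves:
  (0, 0)
  (7/5, 0)
  (0, 71/10)
  (161/33, 287/66)
  (137/33, 359/66)

5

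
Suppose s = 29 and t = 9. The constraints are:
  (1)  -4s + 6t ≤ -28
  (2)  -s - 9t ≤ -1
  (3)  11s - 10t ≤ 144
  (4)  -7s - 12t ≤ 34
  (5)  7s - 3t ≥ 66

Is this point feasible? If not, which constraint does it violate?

not feasible — violates (3)

Constraint (3): 11s - 10t = 229, which is not ≤ 144. All other constraints are satisfied.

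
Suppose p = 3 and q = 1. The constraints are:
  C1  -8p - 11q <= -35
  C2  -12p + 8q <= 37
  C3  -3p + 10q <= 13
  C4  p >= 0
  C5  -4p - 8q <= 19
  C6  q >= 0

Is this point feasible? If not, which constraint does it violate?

C1: -35 ≤ -35 ✓
C2: -28 ≤ 37 ✓
C3: 1 ≤ 13 ✓
C4: 3 ≥ 0 ✓
C5: -20 ≤ 19 ✓
C6: 1 ≥ 0 ✓

feasible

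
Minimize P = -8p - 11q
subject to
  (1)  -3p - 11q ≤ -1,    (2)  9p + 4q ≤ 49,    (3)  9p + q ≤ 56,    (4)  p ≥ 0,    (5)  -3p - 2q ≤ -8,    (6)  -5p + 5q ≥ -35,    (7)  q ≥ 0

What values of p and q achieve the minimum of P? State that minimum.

p = 0, q = 49/4, minimum P = -539/4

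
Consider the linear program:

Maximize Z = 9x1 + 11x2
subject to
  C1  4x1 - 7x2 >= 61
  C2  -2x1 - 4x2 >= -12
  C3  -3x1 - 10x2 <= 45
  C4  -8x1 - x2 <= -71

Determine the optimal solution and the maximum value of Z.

x1 = 75/2, x2 = -63/4, maximum Z = 657/4

Extreme points and Z = 9x1 + 11x2:
  (164/15, -37/15) → Z = 1069/15
  (93/10, -17/5) → Z = 463/10
  (75/2, -63/4) → Z = 657/4
  (755/77, -573/77) → Z = 492/77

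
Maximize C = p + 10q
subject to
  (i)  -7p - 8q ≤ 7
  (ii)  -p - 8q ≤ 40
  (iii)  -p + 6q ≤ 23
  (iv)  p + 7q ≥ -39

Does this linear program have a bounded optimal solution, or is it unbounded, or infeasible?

unbounded

From the feasible point (11/2, -91/16), moving in the direction (6, 1) keeps every constraint satisfied while C increases without bound.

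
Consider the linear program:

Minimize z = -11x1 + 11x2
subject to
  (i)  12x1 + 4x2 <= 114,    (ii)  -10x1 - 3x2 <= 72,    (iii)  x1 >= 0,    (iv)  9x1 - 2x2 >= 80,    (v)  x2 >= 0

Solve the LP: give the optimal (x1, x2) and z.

x1 = 19/2, x2 = 0, minimum z = -209/2

Extreme points and z = -11x1 + 11x2:
  (137/15, 11/10) → z = -2651/30
  (19/2, 0) → z = -209/2
  (80/9, 0) → z = -880/9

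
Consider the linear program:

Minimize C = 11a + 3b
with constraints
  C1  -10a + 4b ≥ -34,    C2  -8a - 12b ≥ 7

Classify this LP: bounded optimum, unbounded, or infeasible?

unbounded

From the feasible point (5/2, -9/4), moving in the direction (-4, -10) keeps every constraint satisfied while C decreases without bound.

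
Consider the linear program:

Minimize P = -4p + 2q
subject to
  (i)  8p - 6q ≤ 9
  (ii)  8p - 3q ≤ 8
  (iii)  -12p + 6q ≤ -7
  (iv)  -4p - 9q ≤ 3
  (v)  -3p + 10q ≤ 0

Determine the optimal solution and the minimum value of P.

Corner points and P = -4p + 2q:
  (7/8, -1/3) → P = -25/6
  (21/32, -5/8) → P = -31/8
  (80/71, 24/71) → P = -272/71
  (15/44, -16/33) → P = -7/3
  (35/51, 7/34) → P = -7/3

p = 7/8, q = -1/3, minimum P = -25/6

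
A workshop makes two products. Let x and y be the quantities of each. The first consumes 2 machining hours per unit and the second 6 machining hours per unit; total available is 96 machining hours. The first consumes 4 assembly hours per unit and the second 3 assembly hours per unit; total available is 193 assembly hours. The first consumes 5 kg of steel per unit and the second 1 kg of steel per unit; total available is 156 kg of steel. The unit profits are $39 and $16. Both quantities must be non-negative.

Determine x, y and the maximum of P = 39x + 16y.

Corner points and P = 39x + 16y:
  (0, 0) → P = 0
  (0, 16) → P = 256
  (156/5, 0) → P = 6084/5
  (30, 6) → P = 1266

At the optimal vertex, 2x + 6y = 96 and 5x + y = 156.
Solving simultaneously gives x = 30, y = 6.

x = 30, y = 6, maximum P = 1266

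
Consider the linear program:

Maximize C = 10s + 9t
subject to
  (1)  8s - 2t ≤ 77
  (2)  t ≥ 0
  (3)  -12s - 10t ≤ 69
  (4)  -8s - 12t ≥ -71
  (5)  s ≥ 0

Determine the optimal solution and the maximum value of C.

Vertices and C = 10s + 9t:
  (71/8, 0) → C = 355/4
  (0, 0) → C = 0
  (0, 71/12) → C = 213/4

s = 71/8, t = 0, maximum C = 355/4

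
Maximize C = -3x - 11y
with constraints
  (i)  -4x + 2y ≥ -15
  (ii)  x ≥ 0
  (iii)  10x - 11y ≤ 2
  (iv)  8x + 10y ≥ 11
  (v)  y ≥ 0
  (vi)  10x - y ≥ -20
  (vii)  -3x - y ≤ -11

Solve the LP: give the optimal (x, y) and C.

Vertices and C = -3x - 11y:
  (161/24, 71/12) → C = -2045/24
  (0, 20) → C = -220
  (0, 11) → C = -121
  (123/43, 104/43) → C = -1513/43
The feasible region is unbounded (it extends along (1, 2), (1, 10)), but C strictly decreases along every unbounded feasible direction, so there is no improving ray and the maximum is attained at a vertex.

The binding constraints are 10x - 11y = 2 and -3x - y = -11.
Solving simultaneously gives x = 123/43, y = 104/43.

x = 123/43, y = 104/43, maximum C = -1513/43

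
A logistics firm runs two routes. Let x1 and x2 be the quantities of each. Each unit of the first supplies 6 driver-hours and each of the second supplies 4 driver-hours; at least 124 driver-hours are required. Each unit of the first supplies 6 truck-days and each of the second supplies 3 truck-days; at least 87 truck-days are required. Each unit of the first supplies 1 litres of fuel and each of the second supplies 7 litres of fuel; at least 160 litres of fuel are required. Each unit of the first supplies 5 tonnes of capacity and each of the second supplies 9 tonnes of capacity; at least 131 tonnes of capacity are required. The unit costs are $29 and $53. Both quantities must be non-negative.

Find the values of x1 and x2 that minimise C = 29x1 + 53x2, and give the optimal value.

The feasible region is unbounded (it extends along (0, 1), (1, 0)), but C strictly increases along every unbounded feasible direction, so there is no improving ray and the minimum is attained at a vertex.

The optimum lies where 6x1 + 4x2 = 124 and x1 + 7x2 = 160.
Solving simultaneously gives x1 = 6, x2 = 22.

x1 = 6, x2 = 22, minimum C = 1340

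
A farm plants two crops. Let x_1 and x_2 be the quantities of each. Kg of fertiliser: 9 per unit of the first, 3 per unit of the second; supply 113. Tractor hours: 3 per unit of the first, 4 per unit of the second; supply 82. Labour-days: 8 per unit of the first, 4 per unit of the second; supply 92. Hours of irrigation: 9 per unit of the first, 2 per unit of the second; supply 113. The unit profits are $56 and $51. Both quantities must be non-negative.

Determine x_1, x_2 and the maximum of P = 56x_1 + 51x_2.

x_1 = 2, x_2 = 19, maximum P = 1081

At the optimal vertex, 3x_1 + 4x_2 = 82 and 8x_1 + 4x_2 = 92.
Solving simultaneously gives x_1 = 2, x_2 = 19.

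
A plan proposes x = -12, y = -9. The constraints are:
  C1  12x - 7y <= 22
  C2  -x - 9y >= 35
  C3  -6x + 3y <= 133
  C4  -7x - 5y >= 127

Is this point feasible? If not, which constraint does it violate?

C1: -81 ≤ 22 ✓
C2: 93 ≥ 35 ✓
C3: 45 ≤ 133 ✓
C4: 129 ≥ 127 ✓

feasible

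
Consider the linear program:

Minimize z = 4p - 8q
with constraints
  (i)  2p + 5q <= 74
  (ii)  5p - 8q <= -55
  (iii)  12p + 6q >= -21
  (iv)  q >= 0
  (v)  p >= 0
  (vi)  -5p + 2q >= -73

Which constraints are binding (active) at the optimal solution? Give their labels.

(i) and (v)

Vertices and z = 4p - 8q:
  (317/41, 480/41) → z = -2572/41
  (0, 74/5) → z = -592/5
  (0, 55/8) → z = -55

The minimum is at (0, 74/5). Substituting into each constraint, equality holds for (i) and (v); the remaining constraints have slack.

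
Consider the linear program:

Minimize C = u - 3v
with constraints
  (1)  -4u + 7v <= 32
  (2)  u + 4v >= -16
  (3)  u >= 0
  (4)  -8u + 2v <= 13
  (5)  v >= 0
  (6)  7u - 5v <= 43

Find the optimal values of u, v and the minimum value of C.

u = 461/29, v = 396/29, minimum C = -727/29

Feasible corners and C = u - 3v:
  (0, 32/7) → C = -96/7
  (461/29, 396/29) → C = -727/29
  (0, 0) → C = 0
  (43/7, 0) → C = 43/7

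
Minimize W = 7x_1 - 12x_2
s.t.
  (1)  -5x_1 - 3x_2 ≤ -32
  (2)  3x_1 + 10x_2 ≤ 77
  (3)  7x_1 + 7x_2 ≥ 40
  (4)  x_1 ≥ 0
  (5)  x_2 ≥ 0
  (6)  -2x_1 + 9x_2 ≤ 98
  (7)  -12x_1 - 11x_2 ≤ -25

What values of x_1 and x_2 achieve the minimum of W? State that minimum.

Feasible corners and W = 7x_1 - 12x_2:
  (89/41, 289/41) → W = -2845/41
  (32/5, 0) → W = 224/5
  (77/3, 0) → W = 539/3

x_1 = 89/41, x_2 = 289/41, minimum W = -2845/41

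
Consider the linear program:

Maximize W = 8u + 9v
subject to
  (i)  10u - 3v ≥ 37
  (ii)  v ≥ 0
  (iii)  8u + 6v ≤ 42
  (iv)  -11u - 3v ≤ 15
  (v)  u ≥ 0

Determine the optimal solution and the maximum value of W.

Feasible corners and W = 8u + 9v:
  (37/10, 0) → W = 148/5
  (29/7, 31/21) → W = 325/7
  (21/4, 0) → W = 42

The optimum lies where 10u - 3v = 37 and 8u + 6v = 42.
Solving simultaneously gives u = 29/7, v = 31/21.

u = 29/7, v = 31/21, maximum W = 325/7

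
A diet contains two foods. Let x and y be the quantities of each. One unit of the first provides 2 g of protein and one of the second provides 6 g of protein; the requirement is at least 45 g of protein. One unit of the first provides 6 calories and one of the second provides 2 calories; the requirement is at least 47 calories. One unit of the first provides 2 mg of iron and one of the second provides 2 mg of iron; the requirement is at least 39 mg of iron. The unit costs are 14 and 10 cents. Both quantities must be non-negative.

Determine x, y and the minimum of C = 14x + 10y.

Extreme points and C = 14x + 10y:
  (0, 47/2) → C = 235
  (45/2, 0) → C = 315
  (18, 3/2) → C = 267
  (2, 35/2) → C = 203
The feasible region is unbounded (it extends along (0, 1), (1, 0)), but C strictly increases along every unbounded feasible direction, so there is no improving ray and the minimum is attained at a vertex.

x = 2, y = 35/2, minimum C = 203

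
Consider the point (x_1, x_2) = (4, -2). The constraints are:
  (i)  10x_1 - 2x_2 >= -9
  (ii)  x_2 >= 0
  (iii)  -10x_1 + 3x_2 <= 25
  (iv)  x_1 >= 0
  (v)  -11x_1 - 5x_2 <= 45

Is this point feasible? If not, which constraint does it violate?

not feasible — violates (ii)

Constraint (ii): x_2 = -2, which is not ≥ 0. All other constraints are satisfied.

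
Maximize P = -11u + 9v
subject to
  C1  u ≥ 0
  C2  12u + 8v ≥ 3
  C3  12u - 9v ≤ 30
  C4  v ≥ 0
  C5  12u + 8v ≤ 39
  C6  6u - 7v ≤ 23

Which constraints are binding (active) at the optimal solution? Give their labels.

C1 and C5

Vertices and P = -11u + 9v:
  (0, 3/8) → P = 27/8
  (0, 39/8) → P = 351/8
  (1/4, 0) → P = -11/4
  (5/2, 0) → P = -55/2
  (197/68, 9/17) → P = -1843/68

The maximum is at (0, 39/8). Substituting into each constraint, equality holds for C1 and C5; the remaining constraints have slack.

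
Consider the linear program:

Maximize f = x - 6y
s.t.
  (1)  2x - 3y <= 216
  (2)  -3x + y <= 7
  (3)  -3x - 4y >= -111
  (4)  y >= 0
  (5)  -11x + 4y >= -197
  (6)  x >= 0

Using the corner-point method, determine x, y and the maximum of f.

x = 197/11, y = 0, maximum f = 197/11

Extreme points and f = x - 6y:
  (83/15, 118/5) → f = -2041/15
  (0, 7) → f = -42
  (22, 45/4) → f = -91/2
  (197/11, 0) → f = 197/11
  (0, 0) → f = 0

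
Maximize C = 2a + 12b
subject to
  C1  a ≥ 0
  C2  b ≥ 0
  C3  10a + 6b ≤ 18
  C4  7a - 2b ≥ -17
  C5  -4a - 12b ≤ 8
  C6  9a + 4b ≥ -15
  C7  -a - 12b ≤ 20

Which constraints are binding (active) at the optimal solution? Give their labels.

Feasible corners and C = 2a + 12b:
  (0, 0) → C = 0
  (0, 3) → C = 36
  (9/5, 0) → C = 18/5

The maximum is at (0, 3). Substituting into each constraint, equality holds for C1 and C3; the remaining constraints have slack.

C1 and C3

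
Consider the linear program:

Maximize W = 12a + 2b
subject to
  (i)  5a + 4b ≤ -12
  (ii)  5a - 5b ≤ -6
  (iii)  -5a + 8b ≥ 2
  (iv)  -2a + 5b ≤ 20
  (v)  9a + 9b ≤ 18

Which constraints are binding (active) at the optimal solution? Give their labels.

(i) and (ii)

Extreme points and W = 12a + 2b:
  (-28/15, -2/3) → W = -356/15
  (-140/33, 76/33) → W = -1528/33
  (-38/15, -4/3) → W = -496/15
The feasible region is unbounded (it extends along (-8, -5), (-5, -2)), but W strictly decreases along every unbounded feasible direction, so there is no improving ray and the maximum is attained at a vertex.

The maximum is at (-28/15, -2/3). Substituting into each constraint, equality holds for (i) and (ii); the remaining constraints have slack.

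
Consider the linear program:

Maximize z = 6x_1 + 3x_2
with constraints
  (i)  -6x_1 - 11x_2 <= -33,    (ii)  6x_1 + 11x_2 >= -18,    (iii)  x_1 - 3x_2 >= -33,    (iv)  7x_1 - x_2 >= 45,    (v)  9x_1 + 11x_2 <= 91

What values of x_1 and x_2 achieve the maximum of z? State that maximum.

x_1 = 58/3, x_2 = -83/11, maximum z = 1027/11

Vertices and z = 6x_1 + 3x_2:
  (528/83, -39/83) → z = 3051/83
  (58/3, -83/11) → z = 1027/11
  (293/43, 116/43) → z = 2106/43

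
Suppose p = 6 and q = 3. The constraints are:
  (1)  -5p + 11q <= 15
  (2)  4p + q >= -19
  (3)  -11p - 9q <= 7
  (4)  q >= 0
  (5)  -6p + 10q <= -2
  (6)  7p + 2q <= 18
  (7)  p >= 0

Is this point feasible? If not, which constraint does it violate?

Constraint (6): 7p + 2q = 48, which is not ≤ 18. All other constraints are satisfied.

not feasible — violates (6)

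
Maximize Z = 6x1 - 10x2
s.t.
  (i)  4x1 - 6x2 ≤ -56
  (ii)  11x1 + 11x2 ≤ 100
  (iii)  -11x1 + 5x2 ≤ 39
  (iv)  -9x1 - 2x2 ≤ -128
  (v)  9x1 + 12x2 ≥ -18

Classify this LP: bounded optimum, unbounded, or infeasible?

The boundaries 4x1 - 6x2 = -56 and -9x1 - 2x2 = -128 meet at (328/31, 508/31), but that point violates 11x1 + 11x2 ≤ 100. Every candidate vertex is excluded by some other constraint, so the feasible region is empty.

infeasible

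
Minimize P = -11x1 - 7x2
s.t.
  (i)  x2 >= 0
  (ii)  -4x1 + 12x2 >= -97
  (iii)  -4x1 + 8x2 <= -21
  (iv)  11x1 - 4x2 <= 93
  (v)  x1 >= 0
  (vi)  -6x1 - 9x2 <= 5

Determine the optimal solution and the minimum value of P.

x1 = 55/6, x2 = 47/24, minimum P = -2749/24

Vertices and P = -11x1 - 7x2:
  (21/4, 0) → P = -231/4
  (93/11, 0) → P = -93
  (55/6, 47/24) → P = -2749/24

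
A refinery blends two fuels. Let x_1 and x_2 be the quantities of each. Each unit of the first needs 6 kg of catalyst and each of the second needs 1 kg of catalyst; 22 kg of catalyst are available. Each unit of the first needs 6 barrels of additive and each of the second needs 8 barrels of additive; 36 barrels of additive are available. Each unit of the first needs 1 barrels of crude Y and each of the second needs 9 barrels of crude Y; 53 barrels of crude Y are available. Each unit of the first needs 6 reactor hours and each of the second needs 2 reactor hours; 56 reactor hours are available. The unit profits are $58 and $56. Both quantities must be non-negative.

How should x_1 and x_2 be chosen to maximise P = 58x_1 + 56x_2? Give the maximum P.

Vertices and P = 58x_1 + 56x_2:
  (0, 0) → P = 0
  (0, 9/2) → P = 252
  (11/3, 0) → P = 638/3
  (10/3, 2) → P = 916/3

x_1 = 10/3, x_2 = 2, maximum P = 916/3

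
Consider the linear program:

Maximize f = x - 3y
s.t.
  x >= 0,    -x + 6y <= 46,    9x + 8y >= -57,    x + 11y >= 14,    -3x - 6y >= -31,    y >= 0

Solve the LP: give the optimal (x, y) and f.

Extreme points and f = x - 3y:
  (0, 14/11) → f = -42/11
  (0, 31/6) → f = -31/2
  (257/27, 11/27) → f = 224/27

The binding constraints are x + 11y = 14 and -3x - 6y = -31.
Solving simultaneously gives x = 257/27, y = 11/27.

x = 257/27, y = 11/27, maximum f = 224/27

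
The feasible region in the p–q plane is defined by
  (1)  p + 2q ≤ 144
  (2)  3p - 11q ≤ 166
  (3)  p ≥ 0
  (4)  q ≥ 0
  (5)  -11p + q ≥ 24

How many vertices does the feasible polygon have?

Intersecting each pair of boundary lines and keeping only the points that satisfy every inequality leaves:
  (0, 72)
  (96/23, 1608/23)
  (0, 24)

3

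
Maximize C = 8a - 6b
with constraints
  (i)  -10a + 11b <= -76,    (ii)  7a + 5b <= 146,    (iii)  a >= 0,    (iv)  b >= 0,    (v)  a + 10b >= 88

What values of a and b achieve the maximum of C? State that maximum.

a = 204/13, b = 94/13, maximum C = 1068/13

Extreme points and C = 8a - 6b:
  (1986/127, 928/127) → C = 10320/127
  (576/37, 268/37) → C = 3000/37
  (204/13, 94/13) → C = 1068/13

At the optimal vertex, 7a + 5b = 146 and a + 10b = 88.
Solving simultaneously gives a = 204/13, b = 94/13.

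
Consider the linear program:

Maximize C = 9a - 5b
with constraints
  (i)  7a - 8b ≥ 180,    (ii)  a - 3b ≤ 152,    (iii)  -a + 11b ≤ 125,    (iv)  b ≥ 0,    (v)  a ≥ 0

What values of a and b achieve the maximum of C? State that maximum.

Corner points and C = 9a - 5b:
  (2980/69, 1055/69) → C = 21545/69
  (180/7, 0) → C = 1620/7
  (2047/8, 277/8) → C = 8519/4
  (152, 0) → C = 1368

At the optimal vertex, a - 3b = 152 and -a + 11b = 125.
Solving simultaneously gives a = 2047/8, b = 277/8.

a = 2047/8, b = 277/8, maximum C = 8519/4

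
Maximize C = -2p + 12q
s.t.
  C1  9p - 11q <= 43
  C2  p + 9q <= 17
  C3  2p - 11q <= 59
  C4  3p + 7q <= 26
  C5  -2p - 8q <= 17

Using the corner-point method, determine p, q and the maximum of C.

p = -289/10, q = 51/10, maximum C = 119

Corner points and C = -2p + 12q:
  (587/96, 35/32) → C = 43/48
  (157/94, -239/94) → C = -1591/47
  (23/4, 5/4) → C = 7/2
  (-289/10, 51/10) → C = 119

At the optimal vertex, p + 9q = 17 and -2p - 8q = 17.
Solving simultaneously gives p = -289/10, q = 51/10.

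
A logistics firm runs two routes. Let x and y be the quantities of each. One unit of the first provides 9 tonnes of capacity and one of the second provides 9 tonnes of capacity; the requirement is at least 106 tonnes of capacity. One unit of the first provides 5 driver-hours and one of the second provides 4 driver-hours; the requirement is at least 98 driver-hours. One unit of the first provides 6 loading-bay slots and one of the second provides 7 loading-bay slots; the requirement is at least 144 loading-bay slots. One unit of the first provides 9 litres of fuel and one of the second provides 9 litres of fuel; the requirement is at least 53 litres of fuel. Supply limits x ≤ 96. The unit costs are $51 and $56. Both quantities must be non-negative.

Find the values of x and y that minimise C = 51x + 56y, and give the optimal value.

x = 10, y = 12, minimum C = 1182

Vertices and C = 51x + 56y:
  (0, 49/2) → C = 1372
  (24, 0) → C = 1224
  (96, 0) → C = 4896
  (10, 12) → C = 1182
The feasible region is unbounded (it extends along (0, 1)), but C strictly increases along every unbounded feasible direction, so there is no improving ray and the minimum is attained at a vertex.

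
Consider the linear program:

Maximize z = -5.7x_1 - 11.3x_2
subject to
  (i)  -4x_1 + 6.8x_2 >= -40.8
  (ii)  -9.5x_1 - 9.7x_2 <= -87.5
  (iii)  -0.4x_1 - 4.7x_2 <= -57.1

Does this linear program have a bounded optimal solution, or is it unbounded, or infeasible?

Vertices and z = -5.7x_1 - 11.3x_2:
  (14501/538, 2651/269) → z = -1425683/5380
  (-4754/1359, 16915/1359) → z = -1640417/13590
The feasible region has finitely many vertices and no improving ray; the maximum is -1640417/13590 at (-4754/1359, 16915/1359).

bounded optimum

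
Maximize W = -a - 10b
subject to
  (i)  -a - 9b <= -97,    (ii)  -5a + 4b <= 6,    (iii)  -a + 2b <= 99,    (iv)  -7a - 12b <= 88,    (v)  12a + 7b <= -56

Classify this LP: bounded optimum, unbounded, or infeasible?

infeasible

The boundaries -a - 9b = -97 and -5a + 4b = 6 meet at (334/49, 491/49), but that point violates 12a + 7b ≤ -56. Every candidate vertex is excluded by some other constraint, so the feasible region is empty.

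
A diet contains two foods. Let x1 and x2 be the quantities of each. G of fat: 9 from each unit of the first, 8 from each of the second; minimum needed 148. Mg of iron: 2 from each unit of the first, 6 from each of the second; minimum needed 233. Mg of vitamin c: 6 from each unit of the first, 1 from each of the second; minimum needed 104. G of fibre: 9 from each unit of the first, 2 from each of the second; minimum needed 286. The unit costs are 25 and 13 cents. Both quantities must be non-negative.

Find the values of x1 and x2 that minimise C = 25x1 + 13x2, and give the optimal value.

x1 = 25, x2 = 61/2, minimum C = 2043/2

Feasible corners and C = 25x1 + 13x2:
  (0, 143) → C = 1859
  (233/2, 0) → C = 5825/2
  (25, 61/2) → C = 2043/2
The feasible region is unbounded (it extends along (0, 1), (1, 0)), but C strictly increases along every unbounded feasible direction, so there is no improving ray and the minimum is attained at a vertex.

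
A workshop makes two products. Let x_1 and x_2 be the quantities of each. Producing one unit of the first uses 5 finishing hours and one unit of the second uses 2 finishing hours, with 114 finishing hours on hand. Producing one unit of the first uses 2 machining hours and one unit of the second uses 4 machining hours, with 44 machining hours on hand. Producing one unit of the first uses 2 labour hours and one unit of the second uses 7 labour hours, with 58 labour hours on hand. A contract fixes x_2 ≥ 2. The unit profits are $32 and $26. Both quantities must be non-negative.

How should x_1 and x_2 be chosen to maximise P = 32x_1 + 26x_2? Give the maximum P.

x_1 = 18, x_2 = 2, maximum P = 628

Feasible corners and P = 32x_1 + 26x_2:
  (0, 58/7) → P = 1508/7
  (0, 2) → P = 52
  (38/3, 14/3) → P = 1580/3
  (18, 2) → P = 628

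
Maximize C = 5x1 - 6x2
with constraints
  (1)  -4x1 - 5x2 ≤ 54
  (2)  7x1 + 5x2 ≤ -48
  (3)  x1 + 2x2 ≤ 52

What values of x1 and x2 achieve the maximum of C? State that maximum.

Corner points and C = 5x1 - 6x2:
  (2, -62/5) → C = 422/5
  (-368/3, 262/3) → C = -3412/3
  (-356/9, 412/9) → C = -4252/9

x1 = 2, x2 = -62/5, maximum C = 422/5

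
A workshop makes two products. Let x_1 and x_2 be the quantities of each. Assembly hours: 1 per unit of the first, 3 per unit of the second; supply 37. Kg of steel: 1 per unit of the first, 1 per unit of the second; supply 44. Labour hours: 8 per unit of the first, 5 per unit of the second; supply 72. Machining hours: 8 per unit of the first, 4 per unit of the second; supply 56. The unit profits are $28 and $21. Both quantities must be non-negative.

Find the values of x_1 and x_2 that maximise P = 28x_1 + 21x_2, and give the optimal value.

Vertices and P = 28x_1 + 21x_2:
  (0, 0) → P = 0
  (0, 37/3) → P = 259
  (7, 0) → P = 196
  (1, 12) → P = 280

x_1 = 1, x_2 = 12, maximum P = 280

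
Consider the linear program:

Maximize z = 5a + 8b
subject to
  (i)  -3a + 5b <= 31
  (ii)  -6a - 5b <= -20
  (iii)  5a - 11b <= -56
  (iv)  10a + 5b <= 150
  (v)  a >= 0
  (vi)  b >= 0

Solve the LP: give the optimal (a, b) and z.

a = 119/13, b = 152/13, maximum z = 1811/13

Extreme points and z = 5a + 8b:
  (119/13, 152/13) → z = 1811/13
  (0, 31/5) → z = 248/5
  (274/27, 262/27) → z = 3466/27
  (0, 56/11) → z = 448/11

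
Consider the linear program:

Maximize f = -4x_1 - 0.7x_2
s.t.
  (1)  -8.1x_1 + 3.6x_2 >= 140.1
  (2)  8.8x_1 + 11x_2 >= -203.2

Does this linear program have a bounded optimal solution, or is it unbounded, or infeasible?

From the feasible point (-37877/2013, -6884/2013), moving in the direction (-11, 8.8) keeps every constraint satisfied while f increases without bound.

unbounded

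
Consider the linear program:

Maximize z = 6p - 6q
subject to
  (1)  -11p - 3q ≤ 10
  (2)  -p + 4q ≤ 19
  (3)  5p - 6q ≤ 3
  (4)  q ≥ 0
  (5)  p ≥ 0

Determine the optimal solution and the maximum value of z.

p = 9, q = 7, maximum z = 12

Feasible corners and z = 6p - 6q:
  (9, 7) → z = 12
  (0, 19/4) → z = -57/2
  (3/5, 0) → z = 18/5
  (0, 0) → z = 0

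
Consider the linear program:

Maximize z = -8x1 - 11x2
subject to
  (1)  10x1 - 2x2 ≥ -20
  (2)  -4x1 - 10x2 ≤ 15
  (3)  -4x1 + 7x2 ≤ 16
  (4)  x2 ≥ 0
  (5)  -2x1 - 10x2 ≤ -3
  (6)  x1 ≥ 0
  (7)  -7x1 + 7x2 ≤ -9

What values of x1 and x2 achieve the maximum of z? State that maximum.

x1 = 37/28, x2 = 1/28, maximum z = -307/28

Corner points and z = -8x1 - 11x2:
  (25/3, 148/21) → z = -3028/21
  (3/2, 0) → z = -12
  (37/28, 1/28) → z = -307/28
The feasible region is unbounded (it extends along (7, 4), (1, 0)), but z strictly decreases along every unbounded feasible direction, so there is no improving ray and the maximum is attained at a vertex.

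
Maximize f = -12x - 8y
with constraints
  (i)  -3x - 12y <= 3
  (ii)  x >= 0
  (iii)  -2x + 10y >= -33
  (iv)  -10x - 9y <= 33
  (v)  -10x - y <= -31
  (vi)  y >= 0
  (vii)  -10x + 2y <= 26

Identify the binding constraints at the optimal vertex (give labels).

Extreme points and f = -12x - 8y:
  (33/2, 0) → f = -198
  (31/10, 0) → f = -186/5
  (6/5, 19) → f = -832/5
The feasible region is unbounded (it extends along (1, 5), (5, 1)), but f strictly decreases along every unbounded feasible direction, so there is no improving ray and the maximum is attained at a vertex.

The maximum is at (31/10, 0). Substituting into each constraint, equality holds for (v) and (vi); the remaining constraints have slack.

(v) and (vi)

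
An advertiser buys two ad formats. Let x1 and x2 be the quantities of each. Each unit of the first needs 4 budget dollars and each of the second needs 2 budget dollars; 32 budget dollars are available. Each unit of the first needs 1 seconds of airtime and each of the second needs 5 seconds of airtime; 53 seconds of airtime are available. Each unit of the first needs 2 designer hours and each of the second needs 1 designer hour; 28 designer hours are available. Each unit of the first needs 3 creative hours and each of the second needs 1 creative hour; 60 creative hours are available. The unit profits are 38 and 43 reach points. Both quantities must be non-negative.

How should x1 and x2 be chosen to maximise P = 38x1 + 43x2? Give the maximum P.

Vertices and P = 38x1 + 43x2:
  (0, 0) → P = 0
  (0, 53/5) → P = 2279/5
  (8, 0) → P = 304
  (3, 10) → P = 544

x1 = 3, x2 = 10, maximum P = 544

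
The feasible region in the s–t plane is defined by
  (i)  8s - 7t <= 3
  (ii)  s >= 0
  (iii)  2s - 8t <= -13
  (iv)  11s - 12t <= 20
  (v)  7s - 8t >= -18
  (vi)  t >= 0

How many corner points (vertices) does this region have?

4

Pairwise boundary intersections that survive every other constraint:
  (23/10, 11/5)
  (10, 11)
  (0, 13/8)
  (0, 9/4)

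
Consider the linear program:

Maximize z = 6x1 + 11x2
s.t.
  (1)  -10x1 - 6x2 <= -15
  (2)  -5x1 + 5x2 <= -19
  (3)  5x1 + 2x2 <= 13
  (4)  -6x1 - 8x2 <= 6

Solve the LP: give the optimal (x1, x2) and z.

x1 = 103/35, x2 = -6/7, maximum z = 288/35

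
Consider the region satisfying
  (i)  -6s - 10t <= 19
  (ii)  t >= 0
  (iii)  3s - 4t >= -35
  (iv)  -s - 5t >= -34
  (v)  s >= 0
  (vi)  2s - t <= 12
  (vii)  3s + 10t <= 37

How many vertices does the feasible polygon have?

4

Intersecting each pair of boundary lines and keeping only the points that satisfy every inequality leaves:
  (0, 0)
  (6, 0)
  (0, 37/10)
  (157/23, 38/23)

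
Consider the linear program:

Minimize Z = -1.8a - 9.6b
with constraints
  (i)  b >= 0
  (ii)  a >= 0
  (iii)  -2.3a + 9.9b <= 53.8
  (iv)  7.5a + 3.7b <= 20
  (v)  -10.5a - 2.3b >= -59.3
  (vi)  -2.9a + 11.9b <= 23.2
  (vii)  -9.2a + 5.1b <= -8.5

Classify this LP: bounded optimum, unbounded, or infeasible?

Extreme points and Z = -1.8a - 9.6b:
  (8/3, 0) → Z = -4.8
  (85/92, 0) → Z = -153/92
  (13345/7229, 12025/7229) → Z = -139461/7229
The feasible region has finitely many vertices and no improving ray; the minimum is -139461/7229 at (13345/7229, 12025/7229).

bounded optimum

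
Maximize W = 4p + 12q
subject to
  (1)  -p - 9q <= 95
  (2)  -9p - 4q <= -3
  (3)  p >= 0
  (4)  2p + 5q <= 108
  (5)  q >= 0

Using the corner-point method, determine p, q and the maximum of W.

Extreme points and W = 4p + 12q:
  (0, 3/4) → W = 9
  (1/3, 0) → W = 4/3
  (0, 108/5) → W = 1296/5
  (54, 0) → W = 216

p = 0, q = 108/5, maximum W = 1296/5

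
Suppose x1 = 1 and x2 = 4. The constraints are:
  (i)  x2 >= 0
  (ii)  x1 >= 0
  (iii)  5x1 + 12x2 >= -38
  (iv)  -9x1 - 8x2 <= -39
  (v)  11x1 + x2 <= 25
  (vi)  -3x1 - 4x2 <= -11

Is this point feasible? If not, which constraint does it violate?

feasible

(i): 4 ≥ 0 ✓
(ii): 1 ≥ 0 ✓
(iii): 53 ≥ -38 ✓
(iv): -41 ≤ -39 ✓
(v): 15 ≤ 25 ✓
(vi): -19 ≤ -11 ✓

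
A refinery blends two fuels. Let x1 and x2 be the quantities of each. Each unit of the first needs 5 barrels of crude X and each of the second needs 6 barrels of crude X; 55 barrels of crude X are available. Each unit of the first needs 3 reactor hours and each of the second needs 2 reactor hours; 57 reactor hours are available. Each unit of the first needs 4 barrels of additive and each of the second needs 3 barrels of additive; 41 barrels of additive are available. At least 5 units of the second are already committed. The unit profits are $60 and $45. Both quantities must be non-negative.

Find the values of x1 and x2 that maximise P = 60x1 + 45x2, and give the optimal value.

Vertices and P = 60x1 + 45x2:
  (0, 55/6) → P = 825/2
  (0, 5) → P = 225
  (5, 5) → P = 525

The binding constraints are 5x1 + 6x2 = 55 and x2 = 5.
Solving simultaneously gives x1 = 5, x2 = 5.

x1 = 5, x2 = 5, maximum P = 525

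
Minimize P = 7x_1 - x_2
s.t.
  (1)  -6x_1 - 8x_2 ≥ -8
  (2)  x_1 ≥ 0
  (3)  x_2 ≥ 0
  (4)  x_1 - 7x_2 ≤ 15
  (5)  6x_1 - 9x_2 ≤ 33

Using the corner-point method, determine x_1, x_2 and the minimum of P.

x_1 = 0, x_2 = 1, minimum P = -1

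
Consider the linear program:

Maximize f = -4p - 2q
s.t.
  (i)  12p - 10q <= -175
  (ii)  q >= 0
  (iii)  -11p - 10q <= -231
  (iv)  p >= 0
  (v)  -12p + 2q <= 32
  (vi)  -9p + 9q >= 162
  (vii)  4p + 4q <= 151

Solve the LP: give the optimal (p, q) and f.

Extreme points and f = -4p - 2q:
  (5/2, 41/2) → f = -51
  (405/44, 314/11) → f = -1033/11
  (1, 22) → f = -48
  (17/7, 143/7) → f = -354/7
  (87/28, 485/14) → f = -572/7

The binding constraints are -11p - 10q = -231 and -12p + 2q = 32.
Solving simultaneously gives p = 1, q = 22.

p = 1, q = 22, maximum f = -48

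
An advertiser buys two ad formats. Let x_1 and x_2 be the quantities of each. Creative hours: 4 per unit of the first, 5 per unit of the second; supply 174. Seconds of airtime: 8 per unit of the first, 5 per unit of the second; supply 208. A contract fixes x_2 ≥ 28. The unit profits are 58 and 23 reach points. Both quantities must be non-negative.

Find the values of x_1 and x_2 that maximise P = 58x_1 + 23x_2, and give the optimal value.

Vertices and P = 58x_1 + 23x_2:
  (0, 174/5) → P = 4002/5
  (0, 28) → P = 644
  (17/2, 28) → P = 1137

The binding constraints are 4x_1 + 5x_2 = 174 and 8x_1 + 5x_2 = 208.
Solving simultaneously gives x_1 = 17/2, x_2 = 28.

x_1 = 17/2, x_2 = 28, maximum P = 1137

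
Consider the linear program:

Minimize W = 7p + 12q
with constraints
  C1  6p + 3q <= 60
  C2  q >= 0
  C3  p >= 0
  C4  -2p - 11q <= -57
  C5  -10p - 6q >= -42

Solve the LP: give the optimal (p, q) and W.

Feasible corners and W = 7p + 12q:
  (0, 57/11) → W = 684/11
  (0, 7) → W = 84
  (60/49, 243/49) → W = 3336/49

p = 0, q = 57/11, minimum W = 684/11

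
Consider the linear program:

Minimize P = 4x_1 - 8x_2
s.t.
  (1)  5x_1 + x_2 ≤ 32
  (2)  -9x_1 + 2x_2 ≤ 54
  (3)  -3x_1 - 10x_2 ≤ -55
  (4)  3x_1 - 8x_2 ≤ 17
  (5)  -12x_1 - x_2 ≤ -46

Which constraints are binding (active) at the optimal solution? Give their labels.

Corner points and P = 4x_1 - 8x_2:
  (265/47, 179/47) → P = -372/47
  (2, 22) → P = -168
  (45/13, 58/13) → P = -284/13

The minimum is at (2, 22). Substituting into each constraint, equality holds for (1) and (5); the remaining constraints have slack.

(1) and (5)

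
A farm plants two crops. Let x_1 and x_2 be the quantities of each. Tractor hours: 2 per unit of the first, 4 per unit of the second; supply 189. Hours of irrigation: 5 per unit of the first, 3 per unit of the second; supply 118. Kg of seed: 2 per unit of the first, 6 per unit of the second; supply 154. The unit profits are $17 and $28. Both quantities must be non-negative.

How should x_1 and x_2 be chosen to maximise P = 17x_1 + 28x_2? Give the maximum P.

At the optimal vertex, 5x_1 + 3x_2 = 118 and 2x_1 + 6x_2 = 154.
Solving simultaneously gives x_1 = 41/4, x_2 = 89/4.

x_1 = 41/4, x_2 = 89/4, maximum P = 3189/4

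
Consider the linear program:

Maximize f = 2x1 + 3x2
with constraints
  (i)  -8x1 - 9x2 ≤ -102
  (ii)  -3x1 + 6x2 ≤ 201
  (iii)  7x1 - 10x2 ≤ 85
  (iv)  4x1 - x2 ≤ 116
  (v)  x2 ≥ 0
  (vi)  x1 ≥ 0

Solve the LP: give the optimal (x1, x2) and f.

x1 = 299/7, x2 = 384/7, maximum f = 250

Extreme points and f = 2x1 + 3x2:
  (1785/143, 34/143) → f = 3672/143
  (0, 34/3) → f = 34
  (299/7, 384/7) → f = 250
  (0, 67/2) → f = 201/2
  (1075/33, 472/33) → f = 3566/33

At the optimal vertex, -3x1 + 6x2 = 201 and 4x1 - x2 = 116.
Solving simultaneously gives x1 = 299/7, x2 = 384/7.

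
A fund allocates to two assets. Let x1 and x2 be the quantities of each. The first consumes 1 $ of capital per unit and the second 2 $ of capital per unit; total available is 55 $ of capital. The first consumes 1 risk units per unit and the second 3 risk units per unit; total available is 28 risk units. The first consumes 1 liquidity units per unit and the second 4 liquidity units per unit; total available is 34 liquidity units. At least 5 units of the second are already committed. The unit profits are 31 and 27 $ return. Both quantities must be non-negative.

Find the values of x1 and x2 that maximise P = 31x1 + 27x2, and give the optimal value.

x1 = 13, x2 = 5, maximum P = 538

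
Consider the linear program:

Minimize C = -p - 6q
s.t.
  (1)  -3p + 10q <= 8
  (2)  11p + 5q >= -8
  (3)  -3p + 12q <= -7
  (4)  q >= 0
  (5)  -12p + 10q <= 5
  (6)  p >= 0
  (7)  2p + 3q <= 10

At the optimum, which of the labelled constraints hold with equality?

Extreme points and C = -p - 6q:
  (7/3, 0) → C = -7/3
  (47/11, 16/33) → C = -79/11
  (5, 0) → C = -5

The minimum is at (47/11, 16/33). Substituting into each constraint, equality holds for (3) and (7); the remaining constraints have slack.

(3) and (7)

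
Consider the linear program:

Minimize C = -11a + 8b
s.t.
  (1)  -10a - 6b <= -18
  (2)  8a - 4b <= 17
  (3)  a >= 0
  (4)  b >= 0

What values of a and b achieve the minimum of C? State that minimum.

Corner points and C = -11a + 8b:
  (0, 3) → C = 24
  (9/5, 0) → C = -99/5
  (17/8, 0) → C = -187/8
The feasible region is unbounded (it extends along (0, 1), (1, 2)), but C strictly increases along every unbounded feasible direction, so there is no improving ray and the minimum is attained at a vertex.

a = 17/8, b = 0, minimum C = -187/8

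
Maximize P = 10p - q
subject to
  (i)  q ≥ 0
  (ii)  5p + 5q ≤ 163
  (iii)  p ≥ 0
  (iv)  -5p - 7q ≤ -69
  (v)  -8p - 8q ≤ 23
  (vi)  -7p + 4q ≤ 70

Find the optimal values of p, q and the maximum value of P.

Feasible corners and P = 10p - q:
  (163/5, 0) → P = 326
  (69/5, 0) → P = 138
  (302/55, 1491/55) → P = 139/5
  (0, 69/7) → P = -69/7
  (0, 35/2) → P = -35/2

p = 163/5, q = 0, maximum P = 326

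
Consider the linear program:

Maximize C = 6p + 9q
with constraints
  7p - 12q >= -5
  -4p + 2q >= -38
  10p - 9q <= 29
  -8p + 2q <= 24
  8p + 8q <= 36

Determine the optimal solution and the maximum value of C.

Corner points and C = 6p + 9q:
  (-139/41, -64/41) → C = -1410/41
  (49/19, 73/38) → C = 1245/38
  (-137/26, -118/13) → C = -1473/13
  (139/38, 16/19) → C = 561/19

At the optimal vertex, 7p - 12q = -5 and 8p + 8q = 36.
Solving simultaneously gives p = 49/19, q = 73/38.

p = 49/19, q = 73/38, maximum C = 1245/38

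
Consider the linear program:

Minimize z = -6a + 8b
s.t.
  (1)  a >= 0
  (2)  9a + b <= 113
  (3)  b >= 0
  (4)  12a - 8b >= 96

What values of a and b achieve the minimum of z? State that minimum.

Feasible corners and z = -6a + 8b:
  (113/9, 0) → z = -226/3
  (250/21, 41/7) → z = -172/7
  (8, 0) → z = -48

a = 113/9, b = 0, minimum z = -226/3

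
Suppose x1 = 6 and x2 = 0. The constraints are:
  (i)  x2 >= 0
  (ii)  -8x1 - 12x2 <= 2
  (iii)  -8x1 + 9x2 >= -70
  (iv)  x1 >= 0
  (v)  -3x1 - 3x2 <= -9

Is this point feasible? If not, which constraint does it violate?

(i): 0 ≥ 0 ✓
(ii): -48 ≤ 2 ✓
(iii): -48 ≥ -70 ✓
(iv): 6 ≥ 0 ✓
(v): -18 ≤ -9 ✓

feasible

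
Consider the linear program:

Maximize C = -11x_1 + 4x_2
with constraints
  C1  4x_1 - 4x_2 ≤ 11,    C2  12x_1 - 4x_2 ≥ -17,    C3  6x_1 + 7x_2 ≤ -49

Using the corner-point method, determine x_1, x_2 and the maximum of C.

x_1 = -35/12, x_2 = -9/2, maximum C = 169/12

Extreme points and C = -11x_1 + 4x_2:
  (-7/2, -25/4) → C = 27/2
  (-119/52, -131/26) → C = 261/52
  (-35/12, -9/2) → C = 169/12

The optimum lies where 12x_1 - 4x_2 = -17 and 6x_1 + 7x_2 = -49.
Solving simultaneously gives x_1 = -35/12, x_2 = -9/2.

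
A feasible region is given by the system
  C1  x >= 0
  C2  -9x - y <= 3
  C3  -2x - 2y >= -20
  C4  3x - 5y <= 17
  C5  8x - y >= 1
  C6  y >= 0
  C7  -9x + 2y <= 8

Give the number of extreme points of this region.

Of the 21 pairwise boundary intersections, those satisfying every inequality are:
  (67/8, 13/8)
  (11/9, 79/9)
  (17/3, 0)
  (1/8, 0)

4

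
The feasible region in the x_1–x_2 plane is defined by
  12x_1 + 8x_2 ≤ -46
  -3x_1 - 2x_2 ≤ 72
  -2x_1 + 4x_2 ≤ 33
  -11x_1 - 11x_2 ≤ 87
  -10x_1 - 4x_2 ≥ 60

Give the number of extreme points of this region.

Of the 9 pairwise boundary intersections, those satisfying every inequality are:
  (-237/22, 63/22)
  (-31/4, 35/8)
  (-52/11, -35/11)

3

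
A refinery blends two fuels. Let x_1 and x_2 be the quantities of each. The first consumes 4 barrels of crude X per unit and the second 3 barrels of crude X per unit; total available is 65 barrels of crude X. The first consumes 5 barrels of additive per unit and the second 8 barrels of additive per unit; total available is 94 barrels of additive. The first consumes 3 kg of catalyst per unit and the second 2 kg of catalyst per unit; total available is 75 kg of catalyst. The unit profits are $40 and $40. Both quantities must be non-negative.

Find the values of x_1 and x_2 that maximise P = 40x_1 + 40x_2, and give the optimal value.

x_1 = 14, x_2 = 3, maximum P = 680

Extreme points and P = 40x_1 + 40x_2:
  (0, 0) → P = 0
  (0, 47/4) → P = 470
  (65/4, 0) → P = 650
  (14, 3) → P = 680

At the optimal vertex, 4x_1 + 3x_2 = 65 and 5x_1 + 8x_2 = 94.
Solving simultaneously gives x_1 = 14, x_2 = 3.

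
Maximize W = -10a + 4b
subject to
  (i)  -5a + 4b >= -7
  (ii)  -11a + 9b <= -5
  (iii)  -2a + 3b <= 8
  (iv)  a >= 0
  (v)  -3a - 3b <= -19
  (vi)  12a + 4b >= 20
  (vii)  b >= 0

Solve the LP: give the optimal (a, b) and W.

Vertices and W = -10a + 4b:
  (53/7, 54/7) → W = -314/7
  (97/27, 74/27) → W = -674/27
  (29/5, 98/15) → W = -478/15
  (31/10, 97/30) → W = -271/15

a = 31/10, b = 97/30, maximum W = -271/15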